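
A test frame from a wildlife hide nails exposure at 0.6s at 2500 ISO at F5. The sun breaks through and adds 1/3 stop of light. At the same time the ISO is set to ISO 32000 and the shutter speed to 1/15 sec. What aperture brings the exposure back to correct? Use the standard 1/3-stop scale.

f/6.3

Scene light: 1/3 stop brighter.
ISO: 2500 → 3200 → 4000 → 5000 → 6400 → 8000 → 10000 → 12800 → 16000 → 20000 → 25600 → 32000 — 3 2/3 stops higher (brighter).
Shutter speed: 0.6 → 0.5 → 0.4 → 0.3 → 1/4 → 1/5 → 1/6 → 1/8 → 1/10 → 1/13 → 1/15 — 3 1/3 stops faster (darker).
Net so far: 2/3 stop brighter. Aperture: f/5 → f/5.6 → f/6.3.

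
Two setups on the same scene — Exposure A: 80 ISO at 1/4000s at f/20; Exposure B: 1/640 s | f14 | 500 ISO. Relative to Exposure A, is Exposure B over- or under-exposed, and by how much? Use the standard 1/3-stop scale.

Aperture: f/20 → f/18 → f/16 → f/14 — 1 stop wider (brighter).
Shutter speed: 1/4000 → 1/3200 → 1/2500 → 1/2000 → 1/1600 → 1/1250 → 1/1000 → 1/800 → 1/640 — 2 2/3 stops slower (brighter).
ISO: 80 → 100 → 125 → 160 → 200 → 250 → 320 → 400 → 500 — 2 2/3 stops higher (brighter).
Net: +1 +2 2/3 +2 2/3 = +6 1/3 stops.

6 1/3 stops brighter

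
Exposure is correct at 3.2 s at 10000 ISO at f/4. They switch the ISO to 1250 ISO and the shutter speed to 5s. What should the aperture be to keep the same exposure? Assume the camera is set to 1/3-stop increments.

ISO: 10000 → 8000 → 6400 → 5000 → 4000 → 3200 → 2500 → 2000 → 1600 → 1250 — 3 stops lower (darker).
Shutter speed: 3.2 → 4 → 5 — 2/3 stop longer (brighter).
Net change so far: 2 1/3 stops darker. Offset with the aperture: f/4 → f/3.5 → f/3.2 → f/2.8 → f/2.5 → f/2.2 → f/2 → f/1.8.

f/1.8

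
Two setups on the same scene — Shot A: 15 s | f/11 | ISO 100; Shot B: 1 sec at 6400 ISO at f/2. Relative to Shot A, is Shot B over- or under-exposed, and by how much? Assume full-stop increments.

Aperture: f/11 → f/8 → f/5.6 → f/4 → f/2.8 → f/2 — 5 stops opened up (brighter).
Shutter speed: 15 → 8 → 4 → 2 → 1 — 4 stops shorter (darker).
ISO: 100 → 200 → 400 → 800 → 1600 → 3200 → 6400 — 6 stops raised (brighter).
Net: +5 −4 +6 = +7 stops.

7 stops brighter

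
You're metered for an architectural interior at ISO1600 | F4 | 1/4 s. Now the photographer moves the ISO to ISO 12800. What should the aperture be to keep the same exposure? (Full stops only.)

ISO: 1600 → 3200 → 6400 → 12800 — 3 stops raised (brighter).
Need 3 stops darker from the aperture: f/4 → f/5.6 → f/8 → f/11.

f/11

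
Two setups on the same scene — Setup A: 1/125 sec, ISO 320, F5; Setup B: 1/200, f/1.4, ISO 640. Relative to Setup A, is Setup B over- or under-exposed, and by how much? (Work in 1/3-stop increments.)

4 stops brighter

Aperture: f/5 → f/4.5 → f/4 → f/3.5 → f/3.2 → f/2.8 → f/2.5 → f/2.2 → f/2 → f/1.8 → f/1.6 → f/1.4 — 3 2/3 stops larger aperture (brighter).
Shutter speed: 1/125 → 1/160 → 1/200 — 2/3 stop shorter (darker).
ISO: 320 → 400 → 500 → 640 — 1 stop higher (brighter).
Net: +3 2/3 −2/3 +1 = +4 stops.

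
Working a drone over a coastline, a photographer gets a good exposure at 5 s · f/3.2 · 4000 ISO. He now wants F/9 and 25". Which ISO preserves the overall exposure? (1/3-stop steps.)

Aperture: f/3.2 → f/3.5 → f/4 → f/4.5 → f/5 → f/5.6 → f/6.3 → f/7.1 → f/8 → f/9 — 3 stops stopped down (darker).
Shutter speed: 5 → 6 → 8 → 10 → 13 → 15 → 20 → 25 — 2 1/3 stops longer (brighter).
Net change so far: 2/3 stop darker. Offset with the ISO: 4000 → 5000 → 6400.

ISO 6400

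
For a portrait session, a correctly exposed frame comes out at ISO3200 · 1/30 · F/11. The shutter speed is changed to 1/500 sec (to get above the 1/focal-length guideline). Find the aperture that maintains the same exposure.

Shutter speed: 1/30 → 1/60 → 1/125 → 1/250 → 1/500 — 4 stops faster (darker).
Need 4 stops brighter from the aperture: f/11 → f/8 → f/5.6 → f/4 → f/2.8.

f/2.8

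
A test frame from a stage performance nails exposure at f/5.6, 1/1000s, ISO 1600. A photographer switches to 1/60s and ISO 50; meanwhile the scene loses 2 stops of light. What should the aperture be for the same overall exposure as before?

Scene light: 2 stops darker.
Shutter speed: 1/1000 → 1/500 → 1/250 → 1/125 → 1/60 — 4 stops slower (brighter).
ISO: 1600 → 800 → 400 → 200 → 100 → 50 — 5 stops lower (darker).
Net so far: 3 stops darker. Aperture: f/5.6 → f/4 → f/2.8 → f/2.

f/2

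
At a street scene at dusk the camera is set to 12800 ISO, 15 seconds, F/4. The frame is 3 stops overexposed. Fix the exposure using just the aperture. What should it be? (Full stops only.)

Overexposed by 3 stops → need 3 stops darker.
Aperture: f/4 → f/5.6 → f/8 → f/11.

f/11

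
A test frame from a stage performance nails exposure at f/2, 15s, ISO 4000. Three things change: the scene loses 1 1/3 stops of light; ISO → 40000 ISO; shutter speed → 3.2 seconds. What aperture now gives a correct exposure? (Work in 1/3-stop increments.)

f/1.8

Scene light: 1 1/3 stops darker.
ISO: 4000 → 5000 → 6400 → 8000 → 10000 → 12800 → 16000 → 20000 → 25600 → 32000 → 40000 — 3 1/3 stops higher (brighter).
Shutter speed: 15 → 13 → 10 → 8 → 6 → 5 → 4 → 3.2 — 2 1/3 stops faster (darker).
Net so far: 1/3 stop darker. Aperture: f/2 → f/1.8.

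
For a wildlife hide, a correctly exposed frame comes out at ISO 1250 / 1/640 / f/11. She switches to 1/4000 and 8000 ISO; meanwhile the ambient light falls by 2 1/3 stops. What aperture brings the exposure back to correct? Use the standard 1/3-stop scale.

f/5

Scene light: 2 1/3 stops darker.
Shutter speed: 1/640 → 1/800 → 1/1000 → 1/1250 → 1/1600 → 1/2000 → 1/2500 → 1/3200 → 1/4000 — 2 2/3 stops shorter (darker).
ISO: 1250 → 1600 → 2000 → 2500 → 3200 → 4000 → 5000 → 6400 → 8000 — 2 2/3 stops higher (brighter).
Net so far: 2 1/3 stops darker. Aperture: f/11 → f/10 → f/9 → f/8 → f/7.1 → f/6.3 → f/5.6 → f/5.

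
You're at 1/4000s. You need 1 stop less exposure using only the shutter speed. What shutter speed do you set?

Shutter speed: 1/4000 → 1/8000 — 1 stop shorter (darker).

1/8000s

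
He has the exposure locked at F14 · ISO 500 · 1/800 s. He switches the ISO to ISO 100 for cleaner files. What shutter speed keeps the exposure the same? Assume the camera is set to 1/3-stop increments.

ISO: 500 → 400 → 320 → 250 → 200 → 160 → 125 → 100 — 2 1/3 stops dropped (darker).
Need 2 1/3 stops brighter from the shutter speed: 1/800 → 1/640 → 1/500 → 1/400 → 1/320 → 1/250 → 1/200 → 1/160.

1/160s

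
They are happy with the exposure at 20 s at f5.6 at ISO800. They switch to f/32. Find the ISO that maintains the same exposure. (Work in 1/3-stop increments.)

ISO 25600

Aperture: f/5.6 → f/6.3 → f/7.1 → f/8 → f/9 → f/10 → f/11 → f/13 → f/14 → f/16 → f/18 → f/20 → f/22 → f/25 → f/29 → f/32 — 5 stops smaller aperture (darker).
Need 5 stops brighter from the ISO: 800 → 1000 → 1250 → 1600 → 2000 → 2500 → 3200 → 4000 → 5000 → 6400 → 8000 → 10000 → 12800 → 16000 → 20000 → 25600.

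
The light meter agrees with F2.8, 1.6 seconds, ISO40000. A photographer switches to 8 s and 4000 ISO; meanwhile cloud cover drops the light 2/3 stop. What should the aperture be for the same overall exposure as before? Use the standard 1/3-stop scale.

Scene light: 2/3 stop darker.
Shutter speed: 1.6 → 2 → 2.5 → 3.2 → 4 → 5 → 6 → 8 — 2 1/3 stops longer (brighter).
ISO: 40000 → 32000 → 25600 → 20000 → 16000 → 12800 → 10000 → 8000 → 6400 → 5000 → 4000 — 3 1/3 stops dropped (darker).
Net so far: 1 2/3 stops darker. Aperture: f/2.8 → f/2.5 → f/2.2 → f/2 → f/1.8 → f/1.6.

f/1.6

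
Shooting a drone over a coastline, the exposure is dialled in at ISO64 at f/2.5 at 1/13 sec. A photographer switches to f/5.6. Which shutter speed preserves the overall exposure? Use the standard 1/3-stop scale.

0.4 s

Aperture: f/2.5 → f/2.8 → f/3.2 → f/3.5 → f/4 → f/4.5 → f/5 → f/5.6 — 2 1/3 stops stopped down (darker).
Need 2 1/3 stops brighter from the shutter speed: 1/13 → 1/10 → 1/8 → 1/6 → 1/5 → 1/4 → 0.3 → 0.4.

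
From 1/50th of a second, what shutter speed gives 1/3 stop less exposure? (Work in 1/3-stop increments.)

1/60s

Shutter speed: 1/50 → 1/60 — 1/3 stop shorter (darker).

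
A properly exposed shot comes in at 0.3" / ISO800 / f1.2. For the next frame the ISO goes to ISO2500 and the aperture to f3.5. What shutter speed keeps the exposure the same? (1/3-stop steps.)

ISO: 800 → 1000 → 1250 → 1600 → 2000 → 2500 — 1 2/3 stops raised (brighter).
Aperture: f/1.2 → f/1.4 → f/1.6 → f/1.8 → f/2 → f/2.2 → f/2.5 → f/2.8 → f/3.2 → f/3.5 — 3 stops narrower (darker).
Net change so far: 1 1/3 stops darker. Offset with the shutter speed: 0.3 → 0.4 → 0.5 → 0.6 → 0.8.

0.8 s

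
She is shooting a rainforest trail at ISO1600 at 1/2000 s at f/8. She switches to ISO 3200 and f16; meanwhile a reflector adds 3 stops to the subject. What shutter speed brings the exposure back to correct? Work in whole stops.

1/8000s

Scene light: 3 stops brighter.
ISO: 1600 → 3200 — 1 stop raised (brighter).
Aperture: f/8 → f/11 → f/16 — 2 stops smaller aperture (darker).
Net so far: 2 stops brighter. Shutter speed: 1/2000 → 1/4000 → 1/8000.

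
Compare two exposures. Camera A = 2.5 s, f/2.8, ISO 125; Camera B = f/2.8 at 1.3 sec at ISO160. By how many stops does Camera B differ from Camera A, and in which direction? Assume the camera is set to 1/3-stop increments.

Aperture: unchanged.
Shutter speed: 2.5 → 2 → 1.6 → 1.3 — 1 stop shorter (darker).
ISO: 125 → 160 — 1/3 stop raised (brighter).
Net: −1 +1/3 = −2/3 stops.

2/3 stop darker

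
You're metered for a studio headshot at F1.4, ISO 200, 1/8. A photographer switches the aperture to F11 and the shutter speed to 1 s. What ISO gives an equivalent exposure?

Aperture: f/1.4 → f/2 → f/2.8 → f/4 → f/5.6 → f/8 → f/11 — 6 stops narrower (darker).
Shutter speed: 1/8 → 1/4 → 1/2 → 1 — 3 stops longer (brighter).
Net change so far: 3 stops darker. Offset with the ISO: 200 → 400 → 800 → 1600.

ISO 1600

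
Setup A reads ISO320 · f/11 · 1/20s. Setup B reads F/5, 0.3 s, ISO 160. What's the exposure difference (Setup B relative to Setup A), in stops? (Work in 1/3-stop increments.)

Aperture: f/11 → f/10 → f/9 → f/8 → f/7.1 → f/6.3 → f/5.6 → f/5 — 2 1/3 stops wider (brighter).
Shutter speed: 1/20 → 1/15 → 1/13 → 1/10 → 1/8 → 1/6 → 1/5 → 1/4 → 0.3 — 2 2/3 stops longer (brighter).
ISO: 320 → 250 → 200 → 160 — 1 stop lower (darker).
Net: +2 1/3 +2 2/3 −1 = +4 stops.

4 stops brighter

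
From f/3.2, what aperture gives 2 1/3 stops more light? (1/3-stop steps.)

f/1.4

Aperture: f/3.2 → f/2.8 → f/2.5 → f/2.2 → f/2 → f/1.8 → f/1.6 → f/1.4 — 2 1/3 stops wider (brighter).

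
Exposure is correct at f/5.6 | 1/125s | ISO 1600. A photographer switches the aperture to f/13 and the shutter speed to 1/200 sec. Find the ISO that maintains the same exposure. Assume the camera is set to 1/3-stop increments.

Aperture: f/5.6 → f/6.3 → f/7.1 → f/8 → f/9 → f/10 → f/11 → f/13 — 2 1/3 stops narrower (darker).
Shutter speed: 1/125 → 1/160 → 1/200 — 2/3 stop shorter (darker).
Net change so far: 3 stops darker. Offset with the ISO: 1600 → 2000 → 2500 → 3200 → 4000 → 5000 → 6400 → 8000 → 10000 → 12800.

ISO 12800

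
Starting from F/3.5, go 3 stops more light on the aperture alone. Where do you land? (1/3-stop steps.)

Aperture: f/3.5 → f/3.2 → f/2.8 → f/2.5 → f/2.2 → f/2 → f/1.8 → f/1.6 → f/1.4 → f/1.2 — 3 stops larger aperture (brighter).

f/1.2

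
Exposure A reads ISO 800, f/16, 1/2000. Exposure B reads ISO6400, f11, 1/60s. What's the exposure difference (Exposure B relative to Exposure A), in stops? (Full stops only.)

9 stops brighter

Aperture: f/16 → f/11 — 1 stop opened up (brighter).
Shutter speed: 1/2000 → 1/1000 → 1/500 → 1/250 → 1/125 → 1/60 — 5 stops slower (brighter).
ISO: 800 → 1600 → 3200 → 6400 — 3 stops raised (brighter).
Net: +1 +5 +3 = +9 stops.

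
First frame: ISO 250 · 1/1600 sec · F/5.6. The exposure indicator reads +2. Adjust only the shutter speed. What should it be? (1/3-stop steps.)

1/6400s

Overexposed by 2 stops → need 2 stops darker.
Shutter speed: 1/1600 → 1/2000 → 1/2500 → 1/3200 → 1/4000 → 1/5000 → 1/6400.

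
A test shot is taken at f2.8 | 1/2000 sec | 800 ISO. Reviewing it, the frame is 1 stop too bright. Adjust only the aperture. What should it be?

f/4

Overexposed by 1 stop → need 1 stop darker.
Aperture: f/2.8 → f/4.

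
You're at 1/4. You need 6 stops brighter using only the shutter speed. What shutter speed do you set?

Shutter speed: 1/4 → 1/2 → 1 → 2 → 4 → 8 → 15 — 6 stops longer (brighter).

15 s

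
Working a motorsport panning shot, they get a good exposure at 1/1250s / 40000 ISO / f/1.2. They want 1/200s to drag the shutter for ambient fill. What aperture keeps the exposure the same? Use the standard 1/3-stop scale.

f/3.2

Shutter speed: 1/1250 → 1/1000 → 1/800 → 1/640 → 1/500 → 1/400 → 1/320 → 1/250 → 1/200 — 2 2/3 stops longer (brighter).
Need 2 2/3 stops darker from the aperture: f/1.2 → f/1.4 → f/1.6 → f/1.8 → f/2 → f/2.2 → f/2.5 → f/2.8 → f/3.2.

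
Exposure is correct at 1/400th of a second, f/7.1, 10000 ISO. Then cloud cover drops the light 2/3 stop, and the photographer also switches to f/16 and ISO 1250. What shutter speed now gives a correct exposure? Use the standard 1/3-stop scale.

Scene light: 2/3 stop darker.
Aperture: f/7.1 → f/8 → f/9 → f/10 → f/11 → f/13 → f/14 → f/16 — 2 1/3 stops narrower (darker).
ISO: 10000 → 8000 → 6400 → 5000 → 4000 → 3200 → 2500 → 2000 → 1600 → 1250 — 3 stops lower (darker).
Net so far: 6 stops darker. Shutter speed: 1/400 → 1/320 → 1/250 → 1/200 → 1/160 → 1/125 → 1/100 → 1/80 → 1/60 → 1/50 → 1/40 → 1/30 → 1/25 → 1/20 → 1/15 → 1/13 → 1/10 → 1/8 → 1/6.

1/6s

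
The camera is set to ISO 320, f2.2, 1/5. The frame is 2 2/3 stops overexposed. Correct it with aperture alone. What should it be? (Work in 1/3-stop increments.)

f/5.6

Overexposed by 2 2/3 stops → need 2 2/3 stops darker.
Aperture: f/2.2 → f/2.5 → f/2.8 → f/3.2 → f/3.5 → f/4 → f/4.5 → f/5 → f/5.6.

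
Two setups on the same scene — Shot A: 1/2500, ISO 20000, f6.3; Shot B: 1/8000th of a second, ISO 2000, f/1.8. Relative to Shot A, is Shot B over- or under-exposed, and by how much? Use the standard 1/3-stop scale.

Aperture: f/6.3 → f/5.6 → f/5 → f/4.5 → f/4 → f/3.5 → f/3.2 → f/2.8 → f/2.5 → f/2.2 → f/2 → f/1.8 — 3 2/3 stops wider (brighter).
Shutter speed: 1/2500 → 1/3200 → 1/4000 → 1/5000 → 1/6400 → 1/8000 — 1 2/3 stops faster (darker).
ISO: 20000 → 16000 → 12800 → 10000 → 8000 → 6400 → 5000 → 4000 → 3200 → 2500 → 2000 — 3 1/3 stops dropped (darker).
Net: +3 2/3 −1 2/3 −3 1/3 = −1 1/3 stops.

1 1/3 stops darker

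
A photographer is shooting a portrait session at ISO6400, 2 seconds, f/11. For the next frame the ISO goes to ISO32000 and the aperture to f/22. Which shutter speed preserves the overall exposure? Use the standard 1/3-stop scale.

1.6 s

ISO: 6400 → 8000 → 10000 → 12800 → 16000 → 20000 → 25600 → 32000 — 2 1/3 stops higher (brighter).
Aperture: f/11 → f/13 → f/14 → f/16 → f/18 → f/20 → f/22 — 2 stops stopped down (darker).
Net change so far: 1/3 stop brighter. Offset with the shutter speed: 2 → 1.6.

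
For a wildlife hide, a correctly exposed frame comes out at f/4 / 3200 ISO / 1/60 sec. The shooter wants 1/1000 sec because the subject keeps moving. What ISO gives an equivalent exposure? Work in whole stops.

Shutter speed: 1/60 → 1/125 → 1/250 → 1/500 → 1/1000 — 4 stops faster (darker).
Need 4 stops brighter from the ISO: 3200 → 6400 → 12800 → 25600 → 51200.

ISO 51200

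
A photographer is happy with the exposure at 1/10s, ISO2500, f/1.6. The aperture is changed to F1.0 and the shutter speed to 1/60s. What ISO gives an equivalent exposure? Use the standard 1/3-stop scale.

ISO 6400

Aperture: f/1.6 → f/1.4 → f/1.2 → f/1.1 → f/1.0 — 1 1/3 stops wider (brighter).
Shutter speed: 1/10 → 1/13 → 1/15 → 1/20 → 1/25 → 1/30 → 1/40 → 1/50 → 1/60 — 2 2/3 stops shorter (darker).
Net change so far: 1 1/3 stops darker. Offset with the ISO: 2500 → 3200 → 4000 → 5000 → 6400.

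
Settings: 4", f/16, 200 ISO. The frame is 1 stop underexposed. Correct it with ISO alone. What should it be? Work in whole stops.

ISO 400

Underexposed by 1 stop → need 1 stop brighter.
ISO: 200 → 400.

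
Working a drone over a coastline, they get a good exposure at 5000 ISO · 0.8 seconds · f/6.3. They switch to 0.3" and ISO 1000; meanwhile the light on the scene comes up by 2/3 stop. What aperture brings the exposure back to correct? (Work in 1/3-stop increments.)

f/2.2

Scene light: 2/3 stop brighter.
Shutter speed: 0.8 → 0.6 → 0.5 → 0.4 → 0.3 — 1 1/3 stops faster (darker).
ISO: 5000 → 4000 → 3200 → 2500 → 2000 → 1600 → 1250 → 1000 — 2 1/3 stops dropped (darker).
Net so far: 3 stops darker. Aperture: f/6.3 → f/5.6 → f/5 → f/4.5 → f/4 → f/3.5 → f/3.2 → f/2.8 → f/2.5 → f/2.2.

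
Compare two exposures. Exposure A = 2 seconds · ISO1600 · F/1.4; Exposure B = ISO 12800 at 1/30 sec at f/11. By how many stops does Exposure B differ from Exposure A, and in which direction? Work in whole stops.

9 stops darker

Aperture: f/1.4 → f/2 → f/2.8 → f/4 → f/5.6 → f/8 → f/11 — 6 stops smaller aperture (darker).
Shutter speed: 2 → 1 → 1/2 → 1/4 → 1/8 → 1/15 → 1/30 — 6 stops shorter (darker).
ISO: 1600 → 3200 → 6400 → 12800 — 3 stops higher (brighter).
Net: −6 −6 +3 = −9 stops.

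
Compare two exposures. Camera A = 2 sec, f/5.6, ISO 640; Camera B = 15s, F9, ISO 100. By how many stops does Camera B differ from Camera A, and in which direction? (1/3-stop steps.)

Aperture: f/5.6 → f/6.3 → f/7.1 → f/8 → f/9 — 1 1/3 stops stopped down (darker).
Shutter speed: 2 → 2.5 → 3.2 → 4 → 5 → 6 → 8 → 10 → 13 → 15 — 3 stops slower (brighter).
ISO: 640 → 500 → 400 → 320 → 250 → 200 → 160 → 125 → 100 — 2 2/3 stops lower (darker).
Net: −1 1/3 +3 −2 2/3 = −1 stop.

1 stop darker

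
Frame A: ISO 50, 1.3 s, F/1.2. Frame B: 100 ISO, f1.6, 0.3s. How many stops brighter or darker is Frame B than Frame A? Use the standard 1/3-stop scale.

1 2/3 stops darker

Aperture: f/1.2 → f/1.4 → f/1.6 — 2/3 stop smaller aperture (darker).
Shutter speed: 1.3 → 1 → 0.8 → 0.6 → 0.5 → 0.4 → 0.3 — 2 stops faster (darker).
ISO: 50 → 64 → 80 → 100 — 1 stop raised (brighter).
Net: −2/3 −2 +1 = −1 2/3 stops.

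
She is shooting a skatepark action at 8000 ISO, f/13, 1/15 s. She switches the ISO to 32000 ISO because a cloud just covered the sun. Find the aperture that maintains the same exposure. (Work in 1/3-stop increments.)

f/25

ISO: 8000 → 10000 → 12800 → 16000 → 20000 → 25600 → 32000 — 2 stops higher (brighter).
Need 2 stops darker from the aperture: f/13 → f/14 → f/16 → f/18 → f/20 → f/22 → f/25.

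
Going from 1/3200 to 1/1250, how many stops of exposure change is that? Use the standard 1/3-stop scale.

1 1/3 stops

1/3200 → 1/2500 → 1/2000 → 1/1600 → 1/1250 — count the steps: 4 third-stops = 1 1/3 stops.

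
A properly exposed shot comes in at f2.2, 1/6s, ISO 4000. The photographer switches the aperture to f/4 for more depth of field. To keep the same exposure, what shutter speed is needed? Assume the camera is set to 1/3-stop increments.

Aperture: f/2.2 → f/2.5 → f/2.8 → f/3.2 → f/3.5 → f/4 — 1 2/3 stops narrower (darker).
Need 1 2/3 stops brighter from the shutter speed: 1/6 → 1/5 → 1/4 → 0.3 → 0.4 → 0.5.

0.5 s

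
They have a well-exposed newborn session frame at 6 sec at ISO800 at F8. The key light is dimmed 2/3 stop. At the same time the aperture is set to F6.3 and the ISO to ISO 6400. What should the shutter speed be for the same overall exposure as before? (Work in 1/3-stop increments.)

Scene light: 2/3 stop darker.
Aperture: f/8 → f/7.1 → f/6.3 — 2/3 stop opened up (brighter).
ISO: 800 → 1000 → 1250 → 1600 → 2000 → 2500 → 3200 → 4000 → 5000 → 6400 — 3 stops raised (brighter).
Net so far: 3 stops brighter. Shutter speed: 6 → 5 → 4 → 3.2 → 2.5 → 2 → 1.6 → 1.3 → 1 → 0.8.

0.8 s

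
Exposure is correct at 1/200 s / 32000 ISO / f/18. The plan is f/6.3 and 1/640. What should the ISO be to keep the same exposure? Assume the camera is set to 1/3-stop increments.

ISO 12800

Aperture: f/18 → f/16 → f/14 → f/13 → f/11 → f/10 → f/9 → f/8 → f/7.1 → f/6.3 — 3 stops wider (brighter).
Shutter speed: 1/200 → 1/250 → 1/320 → 1/400 → 1/500 → 1/640 — 1 2/3 stops shorter (darker).
Net change so far: 1 1/3 stops brighter. Offset with the ISO: 32000 → 25600 → 20000 → 16000 → 12800.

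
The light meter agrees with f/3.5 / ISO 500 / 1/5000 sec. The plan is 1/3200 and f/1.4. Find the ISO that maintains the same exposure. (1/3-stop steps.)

Shutter speed: 1/5000 → 1/4000 → 1/3200 — 2/3 stop longer (brighter).
Aperture: f/3.5 → f/3.2 → f/2.8 → f/2.5 → f/2.2 → f/2 → f/1.8 → f/1.6 → f/1.4 — 2 2/3 stops larger aperture (brighter).
Net change so far: 3 1/3 stops brighter. Offset with the ISO: 500 → 400 → 320 → 250 → 200 → 160 → 125 → 100 → 80 → 64 → 50.

ISO 50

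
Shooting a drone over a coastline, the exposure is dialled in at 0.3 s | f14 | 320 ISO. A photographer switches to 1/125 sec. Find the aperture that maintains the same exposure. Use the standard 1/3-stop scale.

Shutter speed: 0.3 → 1/4 → 1/5 → 1/6 → 1/8 → 1/10 → 1/13 → 1/15 → 1/20 → 1/25 → 1/30 → 1/40 → 1/50 → 1/60 → 1/80 → 1/100 → 1/125 — 5 1/3 stops faster (darker).
Need 5 1/3 stops brighter from the aperture: f/14 → f/13 → f/11 → f/10 → f/9 → f/8 → f/7.1 → f/6.3 → f/5.6 → f/5 → f/4.5 → f/4 → f/3.5 → f/3.2 → f/2.8 → f/2.5 → f/2.2.

f/2.2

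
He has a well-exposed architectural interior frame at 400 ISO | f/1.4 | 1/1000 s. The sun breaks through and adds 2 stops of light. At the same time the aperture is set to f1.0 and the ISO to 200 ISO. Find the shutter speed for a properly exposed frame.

1/4000s

Scene light: 2 stops brighter.
Aperture: f/1.4 → f/1.0 — 1 stop larger aperture (brighter).
ISO: 400 → 200 — 1 stop lower (darker).
Net so far: 2 stops brighter. Shutter speed: 1/1000 → 1/2000 → 1/4000.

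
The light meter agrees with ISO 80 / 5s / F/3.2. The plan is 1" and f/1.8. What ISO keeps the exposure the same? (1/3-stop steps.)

ISO 125

Shutter speed: 5 → 4 → 3.2 → 2.5 → 2 → 1.6 → 1.3 → 1 — 2 1/3 stops shorter (darker).
Aperture: f/3.2 → f/2.8 → f/2.5 → f/2.2 → f/2 → f/1.8 — 1 2/3 stops wider (brighter).
Net change so far: 2/3 stop darker. Offset with the ISO: 80 → 100 → 125.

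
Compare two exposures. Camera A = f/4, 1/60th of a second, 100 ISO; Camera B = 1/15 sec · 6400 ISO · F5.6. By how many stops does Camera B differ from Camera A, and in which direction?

7 stops brighter

Aperture: f/4 → f/5.6 — 1 stop narrower (darker).
Shutter speed: 1/60 → 1/30 → 1/15 — 2 stops longer (brighter).
ISO: 100 → 200 → 400 → 800 → 1600 → 3200 → 6400 — 6 stops higher (brighter).
Net: −1 +2 +6 = +7 stops.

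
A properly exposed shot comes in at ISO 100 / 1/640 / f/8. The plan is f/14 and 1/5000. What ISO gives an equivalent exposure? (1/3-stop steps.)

ISO 2500

Aperture: f/8 → f/9 → f/10 → f/11 → f/13 → f/14 — 1 2/3 stops narrower (darker).
Shutter speed: 1/640 → 1/800 → 1/1000 → 1/1250 → 1/1600 → 1/2000 → 1/2500 → 1/3200 → 1/4000 → 1/5000 — 3 stops faster (darker).
Net change so far: 4 2/3 stops darker. Offset with the ISO: 100 → 125 → 160 → 200 → 250 → 320 → 400 → 500 → 640 → 800 → 1000 → 1250 → 1600 → 2000 → 2500.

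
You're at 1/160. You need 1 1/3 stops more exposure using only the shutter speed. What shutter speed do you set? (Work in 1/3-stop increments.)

1/60s

Shutter speed: 1/160 → 1/125 → 1/100 → 1/80 → 1/60 — 1 1/3 stops longer (brighter).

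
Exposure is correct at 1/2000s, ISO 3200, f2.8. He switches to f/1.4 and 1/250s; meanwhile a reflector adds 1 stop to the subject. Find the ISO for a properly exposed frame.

ISO 50

Scene light: 1 stop brighter.
Aperture: f/2.8 → f/2 → f/1.4 — 2 stops wider (brighter).
Shutter speed: 1/2000 → 1/1000 → 1/500 → 1/250 — 3 stops slower (brighter).
Net so far: 6 stops brighter. ISO: 3200 → 1600 → 800 → 400 → 200 → 100 → 50.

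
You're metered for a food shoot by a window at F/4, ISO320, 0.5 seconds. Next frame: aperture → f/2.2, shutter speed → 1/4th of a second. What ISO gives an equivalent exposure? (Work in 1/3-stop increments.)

ISO 200

Aperture: f/4 → f/3.5 → f/3.2 → f/2.8 → f/2.5 → f/2.2 — 1 2/3 stops larger aperture (brighter).
Shutter speed: 0.5 → 0.4 → 0.3 → 1/4 — 1 stop faster (darker).
Net change so far: 2/3 stop brighter. Offset with the ISO: 320 → 250 → 200.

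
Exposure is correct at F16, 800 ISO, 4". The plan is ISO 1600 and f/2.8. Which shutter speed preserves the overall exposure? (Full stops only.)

ISO: 800 → 1600 — 1 stop higher (brighter).
Aperture: f/16 → f/11 → f/8 → f/5.6 → f/4 → f/2.8 — 5 stops opened up (brighter).
Net change so far: 6 stops brighter. Offset with the shutter speed: 4 → 2 → 1 → 1/2 → 1/4 → 1/8 → 1/15.

1/15s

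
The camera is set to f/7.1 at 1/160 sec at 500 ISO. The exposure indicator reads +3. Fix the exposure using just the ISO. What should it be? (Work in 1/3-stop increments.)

ISO 64

Overexposed by 3 stops → need 3 stops darker.
ISO: 500 → 400 → 320 → 250 → 200 → 160 → 125 → 100 → 80 → 64.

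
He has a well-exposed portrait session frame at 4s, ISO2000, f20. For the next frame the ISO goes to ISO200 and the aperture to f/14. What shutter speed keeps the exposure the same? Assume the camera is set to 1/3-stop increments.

ISO: 2000 → 1600 → 1250 → 1000 → 800 → 640 → 500 → 400 → 320 → 250 → 200 — 3 1/3 stops lower (darker).
Aperture: f/20 → f/18 → f/16 → f/14 — 1 stop wider (brighter).
Net change so far: 2 1/3 stops darker. Offset with the shutter speed: 4 → 5 → 6 → 8 → 10 → 13 → 15 → 20.

20 s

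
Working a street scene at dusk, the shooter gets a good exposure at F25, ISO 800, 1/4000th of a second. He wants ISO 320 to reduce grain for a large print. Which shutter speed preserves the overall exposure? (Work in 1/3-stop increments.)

ISO: 800 → 640 → 500 → 400 → 320 — 1 1/3 stops dropped (darker).
Need 1 1/3 stops brighter from the shutter speed: 1/4000 → 1/3200 → 1/2500 → 1/2000 → 1/1600.

1/1600s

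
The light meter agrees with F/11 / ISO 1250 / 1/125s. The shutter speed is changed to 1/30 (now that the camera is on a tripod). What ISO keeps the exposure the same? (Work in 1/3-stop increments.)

ISO 320

Shutter speed: 1/125 → 1/100 → 1/80 → 1/60 → 1/50 → 1/40 → 1/30 — 2 stops slower (brighter).
Need 2 stops darker from the ISO: 1250 → 1000 → 800 → 640 → 500 → 400 → 320.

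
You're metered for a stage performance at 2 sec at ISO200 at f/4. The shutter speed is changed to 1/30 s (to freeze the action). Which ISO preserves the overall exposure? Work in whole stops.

ISO 12800

Shutter speed: 2 → 1 → 1/2 → 1/4 → 1/8 → 1/15 → 1/30 — 6 stops faster (darker).
Need 6 stops brighter from the ISO: 200 → 400 → 800 → 1600 → 3200 → 6400 → 12800.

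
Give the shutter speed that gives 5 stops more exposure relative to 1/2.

15 s

Shutter speed: 1/2 → 1 → 2 → 4 → 8 → 15 — 5 stops longer (brighter).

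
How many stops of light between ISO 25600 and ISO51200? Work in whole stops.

1 stop

25600 → 51200 — count the steps: 1 stop.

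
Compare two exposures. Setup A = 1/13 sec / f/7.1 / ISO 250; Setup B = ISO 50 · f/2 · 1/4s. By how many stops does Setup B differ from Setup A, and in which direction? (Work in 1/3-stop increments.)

Aperture: f/7.1 → f/6.3 → f/5.6 → f/5 → f/4.5 → f/4 → f/3.5 → f/3.2 → f/2.8 → f/2.5 → f/2.2 → f/2 — 3 2/3 stops opened up (brighter).
Shutter speed: 1/13 → 1/10 → 1/8 → 1/6 → 1/5 → 1/4 — 1 2/3 stops longer (brighter).
ISO: 250 → 200 → 160 → 125 → 100 → 80 → 64 → 50 — 2 1/3 stops dropped (darker).
Net: +3 2/3 +1 2/3 −2 1/3 = +3 stops.

3 stops brighter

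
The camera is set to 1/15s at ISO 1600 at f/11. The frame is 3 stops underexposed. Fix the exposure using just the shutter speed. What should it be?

Underexposed by 3 stops → need 3 stops brighter.
Shutter speed: 1/15 → 1/8 → 1/4 → 1/2.

1/2s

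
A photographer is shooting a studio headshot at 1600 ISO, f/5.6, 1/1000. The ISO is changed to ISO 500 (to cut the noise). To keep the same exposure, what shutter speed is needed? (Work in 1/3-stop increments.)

ISO: 1600 → 1250 → 1000 → 800 → 640 → 500 — 1 2/3 stops dropped (darker).
Need 1 2/3 stops brighter from the shutter speed: 1/1000 → 1/800 → 1/640 → 1/500 → 1/400 → 1/320.

1/320s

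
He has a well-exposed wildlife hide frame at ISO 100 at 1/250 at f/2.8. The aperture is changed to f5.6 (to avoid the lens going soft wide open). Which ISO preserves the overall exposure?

Aperture: f/2.8 → f/4 → f/5.6 — 2 stops smaller aperture (darker).
Need 2 stops brighter from the ISO: 100 → 200 → 400.

ISO 400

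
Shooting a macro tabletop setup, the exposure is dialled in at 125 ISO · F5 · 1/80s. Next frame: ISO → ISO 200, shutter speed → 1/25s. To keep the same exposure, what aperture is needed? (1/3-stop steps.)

ISO: 125 → 160 → 200 — 2/3 stop higher (brighter).
Shutter speed: 1/80 → 1/60 → 1/50 → 1/40 → 1/30 → 1/25 — 1 2/3 stops slower (brighter).
Net change so far: 2 1/3 stops brighter. Offset with the aperture: f/5 → f/5.6 → f/6.3 → f/7.1 → f/8 → f/9 → f/10 → f/11.

f/11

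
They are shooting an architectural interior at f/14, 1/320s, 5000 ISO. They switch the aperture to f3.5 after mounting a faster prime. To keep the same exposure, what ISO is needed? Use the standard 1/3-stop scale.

Aperture: f/14 → f/13 → f/11 → f/10 → f/9 → f/8 → f/7.1 → f/6.3 → f/5.6 → f/5 → f/4.5 → f/4 → f/3.5 — 4 stops opened up (brighter).
Need 4 stops darker from the ISO: 5000 → 4000 → 3200 → 2500 → 2000 → 1600 → 1250 → 1000 → 800 → 640 → 500 → 400 → 320.

ISO 320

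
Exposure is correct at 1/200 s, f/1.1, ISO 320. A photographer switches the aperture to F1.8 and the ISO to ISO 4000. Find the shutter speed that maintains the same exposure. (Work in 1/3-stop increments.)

Aperture: f/1.1 → f/1.2 → f/1.4 → f/1.6 → f/1.8 — 1 1/3 stops stopped down (darker).
ISO: 320 → 400 → 500 → 640 → 800 → 1000 → 1250 → 1600 → 2000 → 2500 → 3200 → 4000 — 3 2/3 stops higher (brighter).
Net change so far: 2 1/3 stops brighter. Offset with the shutter speed: 1/200 → 1/250 → 1/320 → 1/400 → 1/500 → 1/640 → 1/800 → 1/1000.

1/1000s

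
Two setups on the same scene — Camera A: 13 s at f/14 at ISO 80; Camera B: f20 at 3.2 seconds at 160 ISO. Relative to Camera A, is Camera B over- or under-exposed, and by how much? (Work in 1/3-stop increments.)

Aperture: f/14 → f/16 → f/18 → f/20 — 1 stop stopped down (darker).
Shutter speed: 13 → 10 → 8 → 6 → 5 → 4 → 3.2 — 2 stops faster (darker).
ISO: 80 → 100 → 125 → 160 — 1 stop raised (brighter).
Net: −1 −2 +1 = −2 stops.

2 stops darker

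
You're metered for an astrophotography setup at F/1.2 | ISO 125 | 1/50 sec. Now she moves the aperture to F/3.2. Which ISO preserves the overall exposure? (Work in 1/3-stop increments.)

ISO 800

Aperture: f/1.2 → f/1.4 → f/1.6 → f/1.8 → f/2 → f/2.2 → f/2.5 → f/2.8 → f/3.2 — 2 2/3 stops narrower (darker).
Need 2 2/3 stops brighter from the ISO: 125 → 160 → 200 → 250 → 320 → 400 → 500 → 640 → 800.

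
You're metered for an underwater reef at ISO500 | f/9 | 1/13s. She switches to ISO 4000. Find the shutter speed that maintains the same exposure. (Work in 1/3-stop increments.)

1/100s

ISO: 500 → 640 → 800 → 1000 → 1250 → 1600 → 2000 → 2500 → 3200 → 4000 — 3 stops raised (brighter).
Need 3 stops darker from the shutter speed: 1/13 → 1/15 → 1/20 → 1/25 → 1/30 → 1/40 → 1/50 → 1/60 → 1/80 → 1/100.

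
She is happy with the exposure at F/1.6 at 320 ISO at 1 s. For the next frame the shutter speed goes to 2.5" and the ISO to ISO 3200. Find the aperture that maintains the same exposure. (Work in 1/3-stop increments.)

f/8

Shutter speed: 1 → 1.3 → 1.6 → 2 → 2.5 — 1 1/3 stops slower (brighter).
ISO: 320 → 400 → 500 → 640 → 800 → 1000 → 1250 → 1600 → 2000 → 2500 → 3200 — 3 1/3 stops raised (brighter).
Net change so far: 4 2/3 stops brighter. Offset with the aperture: f/1.6 → f/1.8 → f/2 → f/2.2 → f/2.5 → f/2.8 → f/3.2 → f/3.5 → f/4 → f/4.5 → f/5 → f/5.6 → f/6.3 → f/7.1 → f/8.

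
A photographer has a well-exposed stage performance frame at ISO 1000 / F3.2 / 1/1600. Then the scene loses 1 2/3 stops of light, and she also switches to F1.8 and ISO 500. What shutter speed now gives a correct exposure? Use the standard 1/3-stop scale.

1/800s

Scene light: 1 2/3 stops darker.
Aperture: f/3.2 → f/2.8 → f/2.5 → f/2.2 → f/2 → f/1.8 — 1 2/3 stops wider (brighter).
ISO: 1000 → 800 → 640 → 500 — 1 stop dropped (darker).
Net so far: 1 stop darker. Shutter speed: 1/1600 → 1/1250 → 1/1000 → 1/800.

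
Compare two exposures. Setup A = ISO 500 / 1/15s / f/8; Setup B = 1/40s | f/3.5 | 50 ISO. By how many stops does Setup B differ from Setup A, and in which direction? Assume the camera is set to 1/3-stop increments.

2 1/3 stops darker

Aperture: f/8 → f/7.1 → f/6.3 → f/5.6 → f/5 → f/4.5 → f/4 → f/3.5 — 2 1/3 stops opened up (brighter).
Shutter speed: 1/15 → 1/20 → 1/25 → 1/30 → 1/40 — 1 1/3 stops shorter (darker).
ISO: 500 → 400 → 320 → 250 → 200 → 160 → 125 → 100 → 80 → 64 → 50 — 3 1/3 stops dropped (darker).
Net: +2 1/3 −1 1/3 −3 1/3 = −2 1/3 stops.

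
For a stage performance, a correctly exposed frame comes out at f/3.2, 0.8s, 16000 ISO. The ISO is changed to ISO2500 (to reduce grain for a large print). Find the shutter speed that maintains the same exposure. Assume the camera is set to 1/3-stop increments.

ISO: 16000 → 12800 → 10000 → 8000 → 6400 → 5000 → 4000 → 3200 → 2500 — 2 2/3 stops dropped (darker).
Need 2 2/3 stops brighter from the shutter speed: 0.8 → 1 → 1.3 → 1.6 → 2 → 2.5 → 3.2 → 4 → 5.

5 s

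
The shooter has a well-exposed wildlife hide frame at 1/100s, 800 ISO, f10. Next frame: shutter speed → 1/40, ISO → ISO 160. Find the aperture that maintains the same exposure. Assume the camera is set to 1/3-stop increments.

f/7.1

Shutter speed: 1/100 → 1/80 → 1/60 → 1/50 → 1/40 — 1 1/3 stops longer (brighter).
ISO: 800 → 640 → 500 → 400 → 320 → 250 → 200 → 160 — 2 1/3 stops lower (darker).
Net change so far: 1 stop darker. Offset with the aperture: f/10 → f/9 → f/8 → f/7.1.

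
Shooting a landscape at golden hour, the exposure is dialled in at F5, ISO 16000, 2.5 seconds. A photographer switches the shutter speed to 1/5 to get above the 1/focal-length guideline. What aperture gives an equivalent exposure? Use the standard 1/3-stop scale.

Shutter speed: 2.5 → 2 → 1.6 → 1.3 → 1 → 0.8 → 0.6 → 0.5 → 0.4 → 0.3 → 1/4 → 1/5 — 3 2/3 stops shorter (darker).
Need 3 2/3 stops brighter from the aperture: f/5 → f/4.5 → f/4 → f/3.5 → f/3.2 → f/2.8 → f/2.5 → f/2.2 → f/2 → f/1.8 → f/1.6 → f/1.4.

f/1.4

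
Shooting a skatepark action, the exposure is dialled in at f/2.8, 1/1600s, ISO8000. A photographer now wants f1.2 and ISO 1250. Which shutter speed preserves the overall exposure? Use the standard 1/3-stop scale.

1/1250s

Aperture: f/2.8 → f/2.5 → f/2.2 → f/2 → f/1.8 → f/1.6 → f/1.4 → f/1.2 — 2 1/3 stops opened up (brighter).
ISO: 8000 → 6400 → 5000 → 4000 → 3200 → 2500 → 2000 → 1600 → 1250 — 2 2/3 stops lower (darker).
Net change so far: 1/3 stop darker. Offset with the shutter speed: 1/1600 → 1/1250.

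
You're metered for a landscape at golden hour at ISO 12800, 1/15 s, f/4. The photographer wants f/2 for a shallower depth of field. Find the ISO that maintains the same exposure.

ISO 3200

Aperture: f/4 → f/2.8 → f/2 — 2 stops larger aperture (brighter).
Need 2 stops darker from the ISO: 12800 → 6400 → 3200.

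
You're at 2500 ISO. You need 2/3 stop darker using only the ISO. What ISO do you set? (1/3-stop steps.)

ISO 1600

ISO: 2500 → 2000 → 1600 — 2/3 stop lower (darker).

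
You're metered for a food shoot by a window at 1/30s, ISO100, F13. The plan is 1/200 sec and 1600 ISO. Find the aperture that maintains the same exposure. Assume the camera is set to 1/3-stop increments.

f/20

Shutter speed: 1/30 → 1/40 → 1/50 → 1/60 → 1/80 → 1/100 → 1/125 → 1/160 → 1/200 — 2 2/3 stops shorter (darker).
ISO: 100 → 125 → 160 → 200 → 250 → 320 → 400 → 500 → 640 → 800 → 1000 → 1250 → 1600 — 4 stops raised (brighter).
Net change so far: 1 1/3 stops brighter. Offset with the aperture: f/13 → f/14 → f/16 → f/18 → f/20.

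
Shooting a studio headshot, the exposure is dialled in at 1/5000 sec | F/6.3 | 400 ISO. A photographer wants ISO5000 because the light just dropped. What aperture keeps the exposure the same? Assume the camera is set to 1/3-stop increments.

f/22

ISO: 400 → 500 → 640 → 800 → 1000 → 1250 → 1600 → 2000 → 2500 → 3200 → 4000 → 5000 — 3 2/3 stops raised (brighter).
Need 3 2/3 stops darker from the aperture: f/6.3 → f/7.1 → f/8 → f/9 → f/10 → f/11 → f/13 → f/14 → f/16 → f/18 → f/20 → f/22.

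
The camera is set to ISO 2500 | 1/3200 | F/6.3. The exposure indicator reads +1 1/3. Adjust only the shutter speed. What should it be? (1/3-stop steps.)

1/8000s

Overexposed by 1 1/3 stops → need 1 1/3 stops darker.
Shutter speed: 1/3200 → 1/4000 → 1/5000 → 1/6400 → 1/8000.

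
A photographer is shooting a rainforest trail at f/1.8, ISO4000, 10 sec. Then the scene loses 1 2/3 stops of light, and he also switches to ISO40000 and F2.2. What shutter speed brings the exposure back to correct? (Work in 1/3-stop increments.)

Scene light: 1 2/3 stops darker.
ISO: 4000 → 5000 → 6400 → 8000 → 10000 → 12800 → 16000 → 20000 → 25600 → 32000 → 40000 — 3 1/3 stops raised (brighter).
Aperture: f/1.8 → f/2 → f/2.2 — 2/3 stop stopped down (darker).
Net so far: 1 stop brighter. Shutter speed: 10 → 8 → 6 → 5.

5 s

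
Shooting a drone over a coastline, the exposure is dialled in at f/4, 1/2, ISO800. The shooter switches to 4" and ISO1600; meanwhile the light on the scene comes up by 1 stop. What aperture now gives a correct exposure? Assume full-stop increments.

Scene light: 1 stop brighter.
Shutter speed: 1/2 → 1 → 2 → 4 — 3 stops longer (brighter).
ISO: 800 → 1600 — 1 stop higher (brighter).
Net so far: 5 stops brighter. Aperture: f/4 → f/5.6 → f/8 → f/11 → f/16 → f/22.

f/22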